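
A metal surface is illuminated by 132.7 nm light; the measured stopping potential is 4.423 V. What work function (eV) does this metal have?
4.92 eV

The stopping potential gives the maximum kinetic energy: KE_max = eV_s = 4.423 eV

From Einstein's photoelectric equation: KE_max = hc/λ - φ
Rearranging: φ = hc/λ - KE_max

Calculate photon energy:
E_photon = hc/λ = (6.626×10⁻³⁴ J·s)(3×10⁸ m/s) / (132.7×10⁻⁹ m) = 9.3432 eV

Therefore:
φ = 9.3432 - 4.423 = 4.92 eV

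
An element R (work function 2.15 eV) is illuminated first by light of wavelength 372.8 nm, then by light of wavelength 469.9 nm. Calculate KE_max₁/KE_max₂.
2.4068

Using Einstein's equation: KE_max = hc/λ - φ

For λ₁ = 372.8 nm:
E₁ = hc/λ₁ = 3.3258 eV
KE₁ = E₁ - φ = 3.3258 - 2.15 = 1.1758 eV

For λ₂ = 469.9 nm:
E₂ = hc/λ₂ = 2.6385 eV
KE₂ = E₂ - φ = 2.6385 - 2.15 = 0.4885 eV

Ratio: KE₁/KE₂ = 1.1758/0.4885 = 2.4068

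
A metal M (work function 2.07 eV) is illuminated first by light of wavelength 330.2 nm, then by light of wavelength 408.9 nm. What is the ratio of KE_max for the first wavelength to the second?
1.7511

Using Einstein's equation: KE_max = hc/λ - φ

For λ₁ = 330.2 nm:
E₁ = hc/λ₁ = 3.7548 eV
KE₁ = E₁ - φ = 3.7548 - 2.07 = 1.6848 eV

For λ₂ = 408.9 nm:
E₂ = hc/λ₂ = 3.0321 eV
KE₂ = E₂ - φ = 3.0321 - 2.07 = 0.9621 eV

Ratio: KE₁/KE₂ = 1.6848/0.9621 = 1.7511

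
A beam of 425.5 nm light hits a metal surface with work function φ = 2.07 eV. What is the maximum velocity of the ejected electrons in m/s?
5.4483e+05 m/s

First, find the maximum kinetic energy:
E_photon = hc/λ = 2.9138 eV
KE_max = E_photon - φ = 2.9138 - 2.07 = 0.8438 eV

Convert to Joules: KE_max = 0.8438 × 1.602×10⁻¹⁹ J = 1.3520e-19 J

Then use KE = ½mv² to find velocity:
v = √(2·KE/m) = √(2 × 1.3520e-19 J / 9.109e-31 kg)
v = 5.4483e+05 m/s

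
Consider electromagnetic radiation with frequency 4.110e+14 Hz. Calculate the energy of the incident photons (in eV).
1.6998 eV

Using E = hf:

E = hf = (6.626×10⁻³⁴ J·s)(4.110e+14 Hz)
E = 1.6998 eV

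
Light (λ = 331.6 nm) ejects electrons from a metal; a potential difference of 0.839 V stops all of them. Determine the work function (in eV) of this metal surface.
2.90 eV

The stopping potential gives the maximum kinetic energy: KE_max = eV_s = 0.839 eV

From Einstein's photoelectric equation: KE_max = hc/λ - φ
Rearranging: φ = hc/λ - KE_max

Calculate photon energy:
E_photon = hc/λ = (6.626×10⁻³⁴ J·s)(3×10⁸ m/s) / (331.6×10⁻⁹ m) = 3.7390 eV

Therefore:
φ = 3.7390 - 0.839 = 2.90 eV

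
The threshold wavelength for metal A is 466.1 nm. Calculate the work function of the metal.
2.66 eV

At the threshold wavelength, photon energy equals work function:
φ = hc/λ₀

Calculating:
φ = (6.626×10⁻³⁴ J·s)(3×10⁸ m/s) / (466.1×10⁻⁹ m)
φ = 2.66 eV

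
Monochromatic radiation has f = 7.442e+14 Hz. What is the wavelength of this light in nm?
402.84 nm

Using the wave equation: c = fλ

Solving for wavelength:
λ = c/f = (3×10⁸ m/s) / (7.442e+14 Hz)
λ = 402.84 nm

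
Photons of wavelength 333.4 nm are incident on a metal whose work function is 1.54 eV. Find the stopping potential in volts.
2.1788 V

The stopping potential V_s satisfies: eV_s = KE_max

First, find KE_max using Einstein's equation:
E_photon = hc/λ = 3.7188 eV
KE_max = E_photon - φ = 3.7188 - 1.54 = 2.1788 eV

Since eV_s = KE_max:
V_s = KE_max/e = 2.1788 V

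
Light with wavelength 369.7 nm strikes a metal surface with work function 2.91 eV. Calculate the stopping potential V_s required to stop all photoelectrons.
0.4436 V

The stopping potential V_s satisfies: eV_s = KE_max

First, find KE_max using Einstein's equation:
E_photon = hc/λ = 3.3536 eV
KE_max = E_photon - φ = 3.3536 - 2.91 = 0.4436 eV

Since eV_s = KE_max:
V_s = KE_max/e = 0.4436 V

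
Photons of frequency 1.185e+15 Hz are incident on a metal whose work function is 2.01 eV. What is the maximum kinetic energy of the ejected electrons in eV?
2.8908 eV

Using Einstein's photoelectric equation: KE_max = hf - φ

First, calculate the photon energy:
E_photon = hf = (6.626×10⁻³⁴ J·s)(1.185e+15 Hz)
E_photon = 4.9008 eV

Then, the maximum kinetic energy:
KE_max = E_photon - φ = 4.9008 eV - 2.01 eV = 2.8908 eV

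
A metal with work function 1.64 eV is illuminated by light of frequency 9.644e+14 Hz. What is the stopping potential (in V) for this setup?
2.3484 V

The stopping potential V_s satisfies: eV_s = KE_max

First, find KE_max using Einstein's equation:
E_photon = hf = (6.626×10⁻³⁴ J·s)(9.644e+14 Hz) = 3.9884 eV
KE_max = E_photon - φ = 3.9884 - 1.64 = 2.3484 eV

Since eV_s = KE_max:
V_s = KE_max/e = 2.3484 V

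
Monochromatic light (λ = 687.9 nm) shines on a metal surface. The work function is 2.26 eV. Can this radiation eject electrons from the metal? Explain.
No

For photoemission, the photon energy must exceed the work function.

Photon energy: E = hc/λ = 1.8024 eV
Work function: φ = 2.26 eV

Since E_photon (1.8024 eV) < φ (2.26 eV), photoemission will NOT occur.
The threshold wavelength is λ₀ = hc/φ = 548.6 nm.
Since 687.9 nm > 548.6 nm, the photons lack sufficient energy.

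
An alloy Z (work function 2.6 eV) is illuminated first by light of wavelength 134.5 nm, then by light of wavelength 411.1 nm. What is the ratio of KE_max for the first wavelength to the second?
15.9123

Using Einstein's equation: KE_max = hc/λ - φ

For λ₁ = 134.5 nm:
E₁ = hc/λ₁ = 9.2182 eV
KE₁ = E₁ - φ = 9.2182 - 2.6 = 6.6182 eV

For λ₂ = 411.1 nm:
E₂ = hc/λ₂ = 3.0159 eV
KE₂ = E₂ - φ = 3.0159 - 2.6 = 0.4159 eV

Ratio: KE₁/KE₂ = 6.6182/0.4159 = 15.9123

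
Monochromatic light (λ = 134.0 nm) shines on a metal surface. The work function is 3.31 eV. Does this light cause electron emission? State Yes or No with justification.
Yes

For photoemission, the photon energy must exceed the work function.

Photon energy: E = hc/λ = 9.2526 eV
Work function: φ = 3.31 eV

Since E_photon (9.2526 eV) > φ (3.31 eV), photoemission WILL occur.
The threshold wavelength is λ₀ = hc/φ = 374.6 nm.
Since 134.0 nm < 374.6 nm, the light has sufficient energy.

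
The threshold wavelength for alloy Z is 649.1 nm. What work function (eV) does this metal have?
1.91 eV

At the threshold wavelength, photon energy equals work function:
φ = hc/λ₀

Calculating:
φ = (6.626×10⁻³⁴ J·s)(3×10⁸ m/s) / (649.1×10⁻⁹ m)
φ = 1.91 eV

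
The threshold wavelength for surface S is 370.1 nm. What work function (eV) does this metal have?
3.35 eV

At the threshold wavelength, photon energy equals work function:
φ = hc/λ₀

Calculating:
φ = (6.626×10⁻³⁴ J·s)(3×10⁸ m/s) / (370.1×10⁻⁹ m)
φ = 3.35 eV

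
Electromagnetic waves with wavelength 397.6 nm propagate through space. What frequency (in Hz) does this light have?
7.5401e+14 Hz

Using the wave equation: c = fλ

Solving for frequency:
f = c/λ = (3×10⁸ m/s) / (397.6×10⁻⁹ m)
f = 7.5401e+14 Hz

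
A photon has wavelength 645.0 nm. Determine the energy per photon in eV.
1.9222 eV

Using E = hf = hc/λ:

E = hc/λ = (6.626×10⁻³⁴ J·s)(3×10⁸ m/s) / (645.0×10⁻⁹ m)
E = 1.9222 eV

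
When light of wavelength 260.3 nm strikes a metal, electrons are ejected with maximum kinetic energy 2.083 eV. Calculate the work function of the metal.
2.68 eV

From Einstein's photoelectric equation: KE_max = hf - φ = hc/λ - φ

Rearranging for φ:
φ = hc/λ - KE_max

Calculate photon energy:
E_photon = hc/λ = 4.7631 eV

Therefore:
φ = 4.7631 - 2.083 = 2.68 eV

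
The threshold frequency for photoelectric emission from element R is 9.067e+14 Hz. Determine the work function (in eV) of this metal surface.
3.75 eV

At the threshold frequency, photon energy equals work function:
φ = hf₀

Calculating:
φ = (6.626×10⁻³⁴ J·s)(9.067e+14 Hz)
φ = 3.75 eV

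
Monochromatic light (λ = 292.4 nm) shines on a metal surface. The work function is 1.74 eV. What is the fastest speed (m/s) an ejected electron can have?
9.3781e+05 m/s

First, find the maximum kinetic energy:
E_photon = hc/λ = 4.2402 eV
KE_max = E_photon - φ = 4.2402 - 1.74 = 2.5002 eV

Convert to Joules: KE_max = 2.5002 × 1.602×10⁻¹⁹ J = 4.0058e-19 J

Then use KE = ½mv² to find velocity:
v = √(2·KE/m) = √(2 × 4.0058e-19 J / 9.109e-31 kg)
v = 9.3781e+05 m/s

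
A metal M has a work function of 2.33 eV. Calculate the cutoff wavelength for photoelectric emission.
532.12 nm

The threshold wavelength is when the photon energy equals the work function:
hc/λ₀ = φ

Solving for λ₀:
λ₀ = hc/φ = (6.626×10⁻³⁴ J·s)(3×10⁸ m/s) / (2.33 eV × 1.602×10⁻¹⁹ J/eV)
λ₀ = 532.12 nm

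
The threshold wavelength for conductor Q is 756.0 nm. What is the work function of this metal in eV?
1.64 eV

At the threshold wavelength, photon energy equals work function:
φ = hc/λ₀

Calculating:
φ = (6.626×10⁻³⁴ J·s)(3×10⁸ m/s) / (756.0×10⁻⁹ m)
φ = 1.64 eV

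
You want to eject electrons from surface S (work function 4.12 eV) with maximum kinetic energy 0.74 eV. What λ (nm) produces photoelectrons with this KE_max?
255.11 nm

From Einstein's equation: KE_max = hc/λ - φ

Rearranging for λ:
hc/λ = KE_max + φ
λ = hc/(KE_max + φ)

Required photon energy:
E_photon = KE_max + φ = 0.74 + 4.12 = 4.86 eV

Required wavelength:
λ = hc/E_photon = (6.626×10⁻³⁴)(3×10⁸) / (4.86 × 1.602×10⁻¹⁹)
λ = 255.11 nm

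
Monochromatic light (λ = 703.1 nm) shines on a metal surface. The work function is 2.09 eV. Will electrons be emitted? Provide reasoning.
No

For photoemission, the photon energy must exceed the work function.

Photon energy: E = hc/λ = 1.7634 eV
Work function: φ = 2.09 eV

Since E_photon (1.7634 eV) < φ (2.09 eV), photoemission will NOT occur.
The threshold wavelength is λ₀ = hc/φ = 593.2 nm.
Since 703.1 nm > 593.2 nm, the photons lack sufficient energy.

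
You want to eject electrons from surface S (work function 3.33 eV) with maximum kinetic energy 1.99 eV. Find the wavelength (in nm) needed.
233.05 nm

From Einstein's equation: KE_max = hc/λ - φ

Rearranging for λ:
hc/λ = KE_max + φ
λ = hc/(KE_max + φ)

Required photon energy:
E_photon = KE_max + φ = 1.99 + 3.33 = 5.32 eV

Required wavelength:
λ = hc/E_photon = (6.626×10⁻³⁴)(3×10⁸) / (5.32 × 1.602×10⁻¹⁹)
λ = 233.05 nm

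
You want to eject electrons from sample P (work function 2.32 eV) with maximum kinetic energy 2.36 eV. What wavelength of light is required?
264.92 nm

From Einstein's equation: KE_max = hc/λ - φ

Rearranging for λ:
hc/λ = KE_max + φ
λ = hc/(KE_max + φ)

Required photon energy:
E_photon = KE_max + φ = 2.36 + 2.32 = 4.68 eV

Required wavelength:
λ = hc/E_photon = (6.626×10⁻³⁴)(3×10⁸) / (4.68 × 1.602×10⁻¹⁹)
λ = 264.92 nm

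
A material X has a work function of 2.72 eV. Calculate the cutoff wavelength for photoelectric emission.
455.82 nm

The threshold wavelength is when the photon energy equals the work function:
hc/λ₀ = φ

Solving for λ₀:
λ₀ = hc/φ = (6.626×10⁻³⁴ J·s)(3×10⁸ m/s) / (2.72 eV × 1.602×10⁻¹⁹ J/eV)
λ₀ = 455.82 nm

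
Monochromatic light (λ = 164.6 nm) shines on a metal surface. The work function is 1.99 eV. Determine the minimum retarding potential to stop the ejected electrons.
5.5425 V

The stopping potential V_s satisfies: eV_s = KE_max

First, find KE_max using Einstein's equation:
E_photon = hc/λ = 7.5325 eV
KE_max = E_photon - φ = 7.5325 - 1.99 = 5.5425 eV

Since eV_s = KE_max:
V_s = KE_max/e = 5.5425 V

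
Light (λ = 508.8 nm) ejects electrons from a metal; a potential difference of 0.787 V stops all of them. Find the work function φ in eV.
1.65 eV

The stopping potential gives the maximum kinetic energy: KE_max = eV_s = 0.787 eV

From Einstein's photoelectric equation: KE_max = hc/λ - φ
Rearranging: φ = hc/λ - KE_max

Calculate photon energy:
E_photon = hc/λ = (6.626×10⁻³⁴ J·s)(3×10⁸ m/s) / (508.8×10⁻⁹ m) = 2.4368 eV

Therefore:
φ = 2.4368 - 0.787 = 1.65 eV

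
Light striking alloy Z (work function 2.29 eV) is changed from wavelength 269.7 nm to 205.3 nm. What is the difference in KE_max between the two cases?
1.4421 eV

Using Einstein's equation: KE_max = hc/λ - φ

For λ₁ = 269.7 nm:
KE₁ = hc/λ₁ - φ = 4.5971 - 2.29 = 2.3071 eV

For λ₂ = 205.3 nm:
KE₂ = hc/λ₂ - φ = 6.0392 - 2.29 = 3.7492 eV

Change in KE:
ΔKE = KE₂ - KE₁ = 3.7492 - 2.3071 = 1.4421 eV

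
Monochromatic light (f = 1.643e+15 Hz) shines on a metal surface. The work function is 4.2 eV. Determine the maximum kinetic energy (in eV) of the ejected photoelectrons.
2.5949 eV

Using Einstein's photoelectric equation: KE_max = hf - φ

First, calculate the photon energy:
E_photon = hf = (6.626×10⁻³⁴ J·s)(1.643e+15 Hz)
E_photon = 6.7949 eV

Then, the maximum kinetic energy:
KE_max = E_photon - φ = 6.7949 eV - 4.2 eV = 2.5949 eV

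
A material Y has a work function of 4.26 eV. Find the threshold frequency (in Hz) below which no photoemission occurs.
1.0301e+15 Hz

The threshold frequency is when the photon energy equals the work function:
hf₀ = φ

Solving for f₀:
f₀ = φ/h = (4.26 eV × 1.602×10⁻¹⁹ J/eV) / (6.626×10⁻³⁴ J·s)
f₀ = 1.0301e+15 Hz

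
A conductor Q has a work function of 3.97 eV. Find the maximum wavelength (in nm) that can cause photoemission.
312.30 nm

The threshold wavelength is when the photon energy equals the work function:
hc/λ₀ = φ

Solving for λ₀:
λ₀ = hc/φ = (6.626×10⁻³⁴ J·s)(3×10⁸ m/s) / (3.97 eV × 1.602×10⁻¹⁹ J/eV)
λ₀ = 312.30 nm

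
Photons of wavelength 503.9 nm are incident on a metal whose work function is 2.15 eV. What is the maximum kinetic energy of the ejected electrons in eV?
0.3105 eV

Using Einstein's photoelectric equation: KE_max = hf - φ = hc/λ - φ

First, calculate the photon energy:
E_photon = hc/λ = (6.626×10⁻³⁴ J·s)(3×10⁸ m/s) / (503.9×10⁻⁹ m)
E_photon = 2.4605 eV

Then, the maximum kinetic energy:
KE_max = E_photon - φ = 2.4605 eV - 2.15 eV = 0.3105 eV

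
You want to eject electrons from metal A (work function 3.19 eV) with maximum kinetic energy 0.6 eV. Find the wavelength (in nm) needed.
327.14 nm

From Einstein's equation: KE_max = hc/λ - φ

Rearranging for λ:
hc/λ = KE_max + φ
λ = hc/(KE_max + φ)

Required photon energy:
E_photon = KE_max + φ = 0.6 + 3.19 = 3.79 eV

Required wavelength:
λ = hc/E_photon = (6.626×10⁻³⁴)(3×10⁸) / (3.79 × 1.602×10⁻¹⁹)
λ = 327.14 nm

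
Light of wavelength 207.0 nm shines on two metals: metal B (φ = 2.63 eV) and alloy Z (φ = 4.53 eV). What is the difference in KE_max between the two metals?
1.9000 eV

Using KE_max = hc/λ - φ for each metal:

Photon energy: E = hc/λ = 5.9896 eV

For metal B (φ₁ = 2.63 eV):
KE₁ = E - φ₁ = 5.9896 - 2.63 = 3.3596 eV

For alloy Z (φ₂ = 4.53 eV):
KE₂ = E - φ₂ = 5.9896 - 4.53 = 1.4596 eV

Difference:
ΔKE = KE₁ - KE₂ = 3.3596 - 1.4596 = 1.9000 eV

Note: The difference equals the difference in work functions: 4.53 - 2.63 = 1.90 eV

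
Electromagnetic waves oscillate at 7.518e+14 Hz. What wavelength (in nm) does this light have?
398.77 nm

Using the wave equation: c = fλ

Solving for wavelength:
λ = c/f = (3×10⁸ m/s) / (7.518e+14 Hz)
λ = 398.77 nm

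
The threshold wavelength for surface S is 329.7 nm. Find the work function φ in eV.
3.76 eV

At the threshold wavelength, photon energy equals work function:
φ = hc/λ₀

Calculating:
φ = (6.626×10⁻³⁴ J·s)(3×10⁸ m/s) / (329.7×10⁻⁹ m)
φ = 3.76 eV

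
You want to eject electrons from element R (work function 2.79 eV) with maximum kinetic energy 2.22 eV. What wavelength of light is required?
247.47 nm

From Einstein's equation: KE_max = hc/λ - φ

Rearranging for λ:
hc/λ = KE_max + φ
λ = hc/(KE_max + φ)

Required photon energy:
E_photon = KE_max + φ = 2.22 + 2.79 = 5.01 eV

Required wavelength:
λ = hc/E_photon = (6.626×10⁻³⁴)(3×10⁸) / (5.01 × 1.602×10⁻¹⁹)
λ = 247.47 nm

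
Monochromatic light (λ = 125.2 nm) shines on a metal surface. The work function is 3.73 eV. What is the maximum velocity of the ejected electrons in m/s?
1.4736e+06 m/s

First, find the maximum kinetic energy:
E_photon = hc/λ = 9.9029 eV
KE_max = E_photon - φ = 9.9029 - 3.73 = 6.1729 eV

Convert to Joules: KE_max = 6.1729 × 1.602×10⁻¹⁹ J = 9.8901e-19 J

Then use KE = ½mv² to find velocity:
v = √(2·KE/m) = √(2 × 9.8901e-19 J / 9.109e-31 kg)
v = 1.4736e+06 m/s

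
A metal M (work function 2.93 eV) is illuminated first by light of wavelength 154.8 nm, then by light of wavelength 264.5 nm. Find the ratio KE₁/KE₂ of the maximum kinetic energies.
2.8901

Using Einstein's equation: KE_max = hc/λ - φ

For λ₁ = 154.8 nm:
E₁ = hc/λ₁ = 8.0093 eV
KE₁ = E₁ - φ = 8.0093 - 2.93 = 5.0793 eV

For λ₂ = 264.5 nm:
E₂ = hc/λ₂ = 4.6875 eV
KE₂ = E₂ - φ = 4.6875 - 2.93 = 1.7575 eV

Ratio: KE₁/KE₂ = 5.0793/1.7575 = 2.8901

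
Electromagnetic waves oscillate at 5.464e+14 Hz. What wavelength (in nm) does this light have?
548.67 nm

Using the wave equation: c = fλ

Solving for wavelength:
λ = c/f = (3×10⁸ m/s) / (5.464e+14 Hz)
λ = 548.67 nm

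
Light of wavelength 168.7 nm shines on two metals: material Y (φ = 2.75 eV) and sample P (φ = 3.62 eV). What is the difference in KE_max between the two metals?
0.8700 eV

Using KE_max = hc/λ - φ for each metal:

Photon energy: E = hc/λ = 7.3494 eV

For material Y (φ₁ = 2.75 eV):
KE₁ = E - φ₁ = 7.3494 - 2.75 = 4.5994 eV

For sample P (φ₂ = 3.62 eV):
KE₂ = E - φ₂ = 7.3494 - 3.62 = 3.7294 eV

Difference:
ΔKE = KE₁ - KE₂ = 4.5994 - 3.7294 = 0.8700 eV

Note: The difference equals the difference in work functions: 3.62 - 2.75 = 0.87 eV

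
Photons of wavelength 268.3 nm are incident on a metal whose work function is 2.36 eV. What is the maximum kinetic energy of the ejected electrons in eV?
2.2611 eV

Using Einstein's photoelectric equation: KE_max = hf - φ = hc/λ - φ

First, calculate the photon energy:
E_photon = hc/λ = (6.626×10⁻³⁴ J·s)(3×10⁸ m/s) / (268.3×10⁻⁹ m)
E_photon = 4.6211 eV

Then, the maximum kinetic energy:
KE_max = E_photon - φ = 4.6211 eV - 2.36 eV = 2.2611 eV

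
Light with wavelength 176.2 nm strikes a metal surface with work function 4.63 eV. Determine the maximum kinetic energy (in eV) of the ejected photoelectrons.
2.4066 eV

Using Einstein's photoelectric equation: KE_max = hf - φ = hc/λ - φ

First, calculate the photon energy:
E_photon = hc/λ = (6.626×10⁻³⁴ J·s)(3×10⁸ m/s) / (176.2×10⁻⁹ m)
E_photon = 7.0366 eV

Then, the maximum kinetic energy:
KE_max = E_photon - φ = 7.0366 eV - 4.63 eV = 2.4066 eV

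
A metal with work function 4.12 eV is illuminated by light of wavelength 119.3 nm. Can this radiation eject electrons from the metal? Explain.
Yes

For photoemission, the photon energy must exceed the work function.

Photon energy: E = hc/λ = 10.3926 eV
Work function: φ = 4.12 eV

Since E_photon (10.3926 eV) > φ (4.12 eV), photoemission WILL occur.
The threshold wavelength is λ₀ = hc/φ = 300.9 nm.
Since 119.3 nm < 300.9 nm, the light has sufficient energy.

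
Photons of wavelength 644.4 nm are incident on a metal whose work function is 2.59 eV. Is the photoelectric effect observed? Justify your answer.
No

For photoemission, the photon energy must exceed the work function.

Photon energy: E = hc/λ = 1.9240 eV
Work function: φ = 2.59 eV

Since E_photon (1.9240 eV) < φ (2.59 eV), photoemission will NOT occur.
The threshold wavelength is λ₀ = hc/φ = 478.7 nm.
Since 644.4 nm > 478.7 nm, the photons lack sufficient energy.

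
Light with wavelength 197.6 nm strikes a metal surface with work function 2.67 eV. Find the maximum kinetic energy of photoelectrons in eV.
3.6045 eV

Using Einstein's photoelectric equation: KE_max = hf - φ = hc/λ - φ

First, calculate the photon energy:
E_photon = hc/λ = (6.626×10⁻³⁴ J·s)(3×10⁸ m/s) / (197.6×10⁻⁹ m)
E_photon = 6.2745 eV

Then, the maximum kinetic energy:
KE_max = E_photon - φ = 6.2745 eV - 2.67 eV = 3.6045 eV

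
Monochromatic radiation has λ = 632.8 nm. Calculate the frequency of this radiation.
4.7376e+14 Hz

Using the wave equation: c = fλ

Solving for frequency:
f = c/λ = (3×10⁸ m/s) / (632.8×10⁻⁹ m)
f = 4.7376e+14 Hz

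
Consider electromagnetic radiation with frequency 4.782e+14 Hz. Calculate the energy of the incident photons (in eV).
1.9777 eV

Using E = hf:

E = hf = (6.626×10⁻³⁴ J·s)(4.782e+14 Hz)
E = 1.9777 eV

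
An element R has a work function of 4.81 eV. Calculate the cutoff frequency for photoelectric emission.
1.1631e+15 Hz

The threshold frequency is when the photon energy equals the work function:
hf₀ = φ

Solving for f₀:
f₀ = φ/h = (4.81 eV × 1.602×10⁻¹⁹ J/eV) / (6.626×10⁻³⁴ J·s)
f₀ = 1.1631e+15 Hz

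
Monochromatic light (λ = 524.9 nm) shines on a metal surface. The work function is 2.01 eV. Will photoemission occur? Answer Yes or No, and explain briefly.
Yes

For photoemission, the photon energy must exceed the work function.

Photon energy: E = hc/λ = 2.3621 eV
Work function: φ = 2.01 eV

Since E_photon (2.3621 eV) > φ (2.01 eV), photoemission WILL occur.
The threshold wavelength is λ₀ = hc/φ = 616.8 nm.
Since 524.9 nm < 616.8 nm, the light has sufficient energy.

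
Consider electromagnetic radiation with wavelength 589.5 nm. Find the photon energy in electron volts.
2.1032 eV

Using E = hf = hc/λ:

E = hc/λ = (6.626×10⁻³⁴ J·s)(3×10⁸ m/s) / (589.5×10⁻⁹ m)
E = 2.1032 eV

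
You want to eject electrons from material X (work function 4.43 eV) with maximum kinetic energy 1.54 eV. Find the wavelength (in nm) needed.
207.68 nm

From Einstein's equation: KE_max = hc/λ - φ

Rearranging for λ:
hc/λ = KE_max + φ
λ = hc/(KE_max + φ)

Required photon energy:
E_photon = KE_max + φ = 1.54 + 4.43 = 5.97 eV

Required wavelength:
λ = hc/E_photon = (6.626×10⁻³⁴)(3×10⁸) / (5.97 × 1.602×10⁻¹⁹)
λ = 207.68 nm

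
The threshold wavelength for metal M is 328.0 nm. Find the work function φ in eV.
3.78 eV

At the threshold wavelength, photon energy equals work function:
φ = hc/λ₀

Calculating:
φ = (6.626×10⁻³⁴ J·s)(3×10⁸ m/s) / (328.0×10⁻⁹ m)
φ = 3.78 eV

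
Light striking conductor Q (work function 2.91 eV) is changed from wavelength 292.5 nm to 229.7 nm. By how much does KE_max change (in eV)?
1.1589 eV

Using Einstein's equation: KE_max = hc/λ - φ

For λ₁ = 292.5 nm:
KE₁ = hc/λ₁ - φ = 4.2388 - 2.91 = 1.3288 eV

For λ₂ = 229.7 nm:
KE₂ = hc/λ₂ - φ = 5.3977 - 2.91 = 2.4877 eV

Change in KE:
ΔKE = KE₂ - KE₁ = 2.4877 - 1.3288 = 1.1589 eV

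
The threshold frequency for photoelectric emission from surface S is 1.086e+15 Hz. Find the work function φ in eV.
4.49 eV

At the threshold frequency, photon energy equals work function:
φ = hf₀

Calculating:
φ = (6.626×10⁻³⁴ J·s)(1.086e+15 Hz)
φ = 4.49 eV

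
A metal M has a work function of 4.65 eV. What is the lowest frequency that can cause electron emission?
1.1244e+15 Hz

The threshold frequency is when the photon energy equals the work function:
hf₀ = φ

Solving for f₀:
f₀ = φ/h = (4.65 eV × 1.602×10⁻¹⁹ J/eV) / (6.626×10⁻³⁴ J·s)
f₀ = 1.1244e+15 Hz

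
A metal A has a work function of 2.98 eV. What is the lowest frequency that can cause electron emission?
7.2056e+14 Hz

The threshold frequency is when the photon energy equals the work function:
hf₀ = φ

Solving for f₀:
f₀ = φ/h = (2.98 eV × 1.602×10⁻¹⁹ J/eV) / (6.626×10⁻³⁴ J·s)
f₀ = 7.2056e+14 Hz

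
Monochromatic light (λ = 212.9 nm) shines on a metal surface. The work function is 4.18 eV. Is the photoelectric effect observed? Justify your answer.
Yes

For photoemission, the photon energy must exceed the work function.

Photon energy: E = hc/λ = 5.8236 eV
Work function: φ = 4.18 eV

Since E_photon (5.8236 eV) > φ (4.18 eV), photoemission WILL occur.
The threshold wavelength is λ₀ = hc/φ = 296.6 nm.
Since 212.9 nm < 296.6 nm, the light has sufficient energy.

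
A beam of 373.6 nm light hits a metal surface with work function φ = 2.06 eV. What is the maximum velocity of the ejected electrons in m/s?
6.6539e+05 m/s

First, find the maximum kinetic energy:
E_photon = hc/λ = 3.3186 eV
KE_max = E_photon - φ = 3.3186 - 2.06 = 1.2586 eV

Convert to Joules: KE_max = 1.2586 × 1.602×10⁻¹⁹ J = 2.0166e-19 J

Then use KE = ½mv² to find velocity:
v = √(2·KE/m) = √(2 × 2.0166e-19 J / 9.109e-31 kg)
v = 6.6539e+05 m/s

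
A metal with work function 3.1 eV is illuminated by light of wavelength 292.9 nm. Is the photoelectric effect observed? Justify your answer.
Yes

For photoemission, the photon energy must exceed the work function.

Photon energy: E = hc/λ = 4.2330 eV
Work function: φ = 3.1 eV

Since E_photon (4.2330 eV) > φ (3.1 eV), photoemission WILL occur.
The threshold wavelength is λ₀ = hc/φ = 399.9 nm.
Since 292.9 nm < 399.9 nm, the light has sufficient energy.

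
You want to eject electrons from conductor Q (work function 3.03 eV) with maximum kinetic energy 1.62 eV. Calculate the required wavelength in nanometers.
266.63 nm

From Einstein's equation: KE_max = hc/λ - φ

Rearranging for λ:
hc/λ = KE_max + φ
λ = hc/(KE_max + φ)

Required photon energy:
E_photon = KE_max + φ = 1.62 + 3.03 = 4.65 eV

Required wavelength:
λ = hc/E_photon = (6.626×10⁻³⁴)(3×10⁸) / (4.65 × 1.602×10⁻¹⁹)
λ = 266.63 nm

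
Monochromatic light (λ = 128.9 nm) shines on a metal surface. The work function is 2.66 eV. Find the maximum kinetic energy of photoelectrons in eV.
6.9586 eV

Using Einstein's photoelectric equation: KE_max = hf - φ = hc/λ - φ

First, calculate the photon energy:
E_photon = hc/λ = (6.626×10⁻³⁴ J·s)(3×10⁸ m/s) / (128.9×10⁻⁹ m)
E_photon = 9.6186 eV

Then, the maximum kinetic energy:
KE_max = E_photon - φ = 9.6186 eV - 2.66 eV = 6.9586 eV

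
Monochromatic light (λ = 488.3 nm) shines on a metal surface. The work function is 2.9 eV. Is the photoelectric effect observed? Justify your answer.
No

For photoemission, the photon energy must exceed the work function.

Photon energy: E = hc/λ = 2.5391 eV
Work function: φ = 2.9 eV

Since E_photon (2.5391 eV) < φ (2.9 eV), photoemission will NOT occur.
The threshold wavelength is λ₀ = hc/φ = 427.5 nm.
Since 488.3 nm > 427.5 nm, the photons lack sufficient energy.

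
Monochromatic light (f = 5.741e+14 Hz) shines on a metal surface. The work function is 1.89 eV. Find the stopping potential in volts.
0.4843 V

The stopping potential V_s satisfies: eV_s = KE_max

First, find KE_max using Einstein's equation:
E_photon = hf = (6.626×10⁻³⁴ J·s)(5.741e+14 Hz) = 2.3743 eV
KE_max = E_photon - φ = 2.3743 - 1.89 = 0.4843 eV

Since eV_s = KE_max:
V_s = KE_max/e = 0.4843 V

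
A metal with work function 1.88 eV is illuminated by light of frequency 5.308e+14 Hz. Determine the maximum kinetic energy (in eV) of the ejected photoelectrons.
0.3152 eV

Using Einstein's photoelectric equation: KE_max = hf - φ

First, calculate the photon energy:
E_photon = hf = (6.626×10⁻³⁴ J·s)(5.308e+14 Hz)
E_photon = 2.1952 eV

Then, the maximum kinetic energy:
KE_max = E_photon - φ = 2.1952 eV - 1.88 eV = 0.3152 eV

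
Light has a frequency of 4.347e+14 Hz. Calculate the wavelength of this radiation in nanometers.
689.65 nm

Using the wave equation: c = fλ

Solving for wavelength:
λ = c/f = (3×10⁸ m/s) / (4.347e+14 Hz)
λ = 689.65 nm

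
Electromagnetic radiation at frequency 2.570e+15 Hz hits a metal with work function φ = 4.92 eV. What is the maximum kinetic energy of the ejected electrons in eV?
5.7087 eV

Using Einstein's photoelectric equation: KE_max = hf - φ

First, calculate the photon energy:
E_photon = hf = (6.626×10⁻³⁴ J·s)(2.570e+15 Hz)
E_photon = 10.6287 eV

Then, the maximum kinetic energy:
KE_max = E_photon - φ = 10.6287 eV - 4.92 eV = 5.7087 eV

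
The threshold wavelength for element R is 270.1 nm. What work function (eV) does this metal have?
4.59 eV

At the threshold wavelength, photon energy equals work function:
φ = hc/λ₀

Calculating:
φ = (6.626×10⁻³⁴ J·s)(3×10⁸ m/s) / (270.1×10⁻⁹ m)
φ = 4.59 eV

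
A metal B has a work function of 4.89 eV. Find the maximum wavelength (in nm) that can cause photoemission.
253.55 nm

The threshold wavelength is when the photon energy equals the work function:
hc/λ₀ = φ

Solving for λ₀:
λ₀ = hc/φ = (6.626×10⁻³⁴ J·s)(3×10⁸ m/s) / (4.89 eV × 1.602×10⁻¹⁹ J/eV)
λ₀ = 253.55 nm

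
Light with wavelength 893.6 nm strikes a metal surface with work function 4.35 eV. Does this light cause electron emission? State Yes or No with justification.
No

For photoemission, the photon energy must exceed the work function.

Photon energy: E = hc/λ = 1.3875 eV
Work function: φ = 4.35 eV

Since E_photon (1.3875 eV) < φ (4.35 eV), photoemission will NOT occur.
The threshold wavelength is λ₀ = hc/φ = 285.0 nm.
Since 893.6 nm > 285.0 nm, the photons lack sufficient energy.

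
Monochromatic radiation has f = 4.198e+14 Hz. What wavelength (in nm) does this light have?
714.13 nm

Using the wave equation: c = fλ

Solving for wavelength:
λ = c/f = (3×10⁸ m/s) / (4.198e+14 Hz)
λ = 714.13 nm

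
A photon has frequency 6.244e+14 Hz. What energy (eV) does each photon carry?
2.5823 eV

Using E = hf:

E = hf = (6.626×10⁻³⁴ J·s)(6.244e+14 Hz)
E = 2.5823 eV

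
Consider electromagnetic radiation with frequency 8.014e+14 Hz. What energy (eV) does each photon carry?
3.3143 eV

Using E = hf:

E = hf = (6.626×10⁻³⁴ J·s)(8.014e+14 Hz)
E = 3.3143 eV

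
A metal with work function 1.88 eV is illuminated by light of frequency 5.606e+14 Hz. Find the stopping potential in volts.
0.4385 V

The stopping potential V_s satisfies: eV_s = KE_max

First, find KE_max using Einstein's equation:
E_photon = hf = (6.626×10⁻³⁴ J·s)(5.606e+14 Hz) = 2.3185 eV
KE_max = E_photon - φ = 2.3185 - 1.88 = 0.4385 eV

Since eV_s = KE_max:
V_s = KE_max/e = 0.4385 V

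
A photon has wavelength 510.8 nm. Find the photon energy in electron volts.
2.4273 eV

Using E = hf = hc/λ:

E = hc/λ = (6.626×10⁻³⁴ J·s)(3×10⁸ m/s) / (510.8×10⁻⁹ m)
E = 2.4273 eV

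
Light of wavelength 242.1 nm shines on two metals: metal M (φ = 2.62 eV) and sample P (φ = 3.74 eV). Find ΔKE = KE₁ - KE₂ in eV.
1.1200 eV

Using KE_max = hc/λ - φ for each metal:

Photon energy: E = hc/λ = 5.1212 eV

For metal M (φ₁ = 2.62 eV):
KE₁ = E - φ₁ = 5.1212 - 2.62 = 2.5012 eV

For sample P (φ₂ = 3.74 eV):
KE₂ = E - φ₂ = 5.1212 - 3.74 = 1.3812 eV

Difference:
ΔKE = KE₁ - KE₂ = 2.5012 - 1.3812 = 1.1200 eV

Note: The difference equals the difference in work functions: 3.74 - 2.62 = 1.12 eV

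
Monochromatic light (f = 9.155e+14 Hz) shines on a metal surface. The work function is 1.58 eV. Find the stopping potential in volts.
2.2062 V

The stopping potential V_s satisfies: eV_s = KE_max

First, find KE_max using Einstein's equation:
E_photon = hf = (6.626×10⁻³⁴ J·s)(9.155e+14 Hz) = 3.7862 eV
KE_max = E_photon - φ = 3.7862 - 1.58 = 2.2062 eV

Since eV_s = KE_max:
V_s = KE_max/e = 2.2062 V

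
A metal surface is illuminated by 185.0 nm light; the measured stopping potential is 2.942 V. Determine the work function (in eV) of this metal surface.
3.76 eV

The stopping potential gives the maximum kinetic energy: KE_max = eV_s = 2.942 eV

From Einstein's photoelectric equation: KE_max = hc/λ - φ
Rearranging: φ = hc/λ - KE_max

Calculate photon energy:
E_photon = hc/λ = (6.626×10⁻³⁴ J·s)(3×10⁸ m/s) / (185.0×10⁻⁹ m) = 6.7018 eV

Therefore:
φ = 6.7018 - 2.942 = 3.76 eV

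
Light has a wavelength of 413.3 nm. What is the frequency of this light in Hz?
7.2536e+14 Hz

Using the wave equation: c = fλ

Solving for frequency:
f = c/λ = (3×10⁸ m/s) / (413.3×10⁻⁹ m)
f = 7.2536e+14 Hz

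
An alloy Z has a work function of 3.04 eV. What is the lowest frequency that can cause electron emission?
7.3507e+14 Hz

The threshold frequency is when the photon energy equals the work function:
hf₀ = φ

Solving for f₀:
f₀ = φ/h = (3.04 eV × 1.602×10⁻¹⁹ J/eV) / (6.626×10⁻³⁴ J·s)
f₀ = 7.3507e+14 Hz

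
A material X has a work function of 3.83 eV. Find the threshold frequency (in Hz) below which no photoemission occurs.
9.2609e+14 Hz

The threshold frequency is when the photon energy equals the work function:
hf₀ = φ

Solving for f₀:
f₀ = φ/h = (3.83 eV × 1.602×10⁻¹⁹ J/eV) / (6.626×10⁻³⁴ J·s)
f₀ = 9.2609e+14 Hz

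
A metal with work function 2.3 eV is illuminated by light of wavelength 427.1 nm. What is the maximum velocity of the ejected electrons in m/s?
4.6053e+05 m/s

First, find the maximum kinetic energy:
E_photon = hc/λ = 2.9029 eV
KE_max = E_photon - φ = 2.9029 - 2.3 = 0.6029 eV

Convert to Joules: KE_max = 0.6029 × 1.602×10⁻¹⁹ J = 9.6600e-20 J

Then use KE = ½mv² to find velocity:
v = √(2·KE/m) = √(2 × 9.6600e-20 J / 9.109e-31 kg)
v = 4.6053e+05 m/s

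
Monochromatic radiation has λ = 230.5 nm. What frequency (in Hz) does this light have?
1.3006e+15 Hz

Using the wave equation: c = fλ

Solving for frequency:
f = c/λ = (3×10⁸ m/s) / (230.5×10⁻⁹ m)
f = 1.3006e+15 Hz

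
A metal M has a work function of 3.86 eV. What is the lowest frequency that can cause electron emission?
9.3334e+14 Hz

The threshold frequency is when the photon energy equals the work function:
hf₀ = φ

Solving for f₀:
f₀ = φ/h = (3.86 eV × 1.602×10⁻¹⁹ J/eV) / (6.626×10⁻³⁴ J·s)
f₀ = 9.3334e+14 Hz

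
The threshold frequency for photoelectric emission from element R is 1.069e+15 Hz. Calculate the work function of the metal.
4.42 eV

At the threshold frequency, photon energy equals work function:
φ = hf₀

Calculating:
φ = (6.626×10⁻³⁴ J·s)(1.069e+15 Hz)
φ = 4.42 eV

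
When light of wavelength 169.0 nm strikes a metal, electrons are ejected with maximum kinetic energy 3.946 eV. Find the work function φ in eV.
3.39 eV

From Einstein's photoelectric equation: KE_max = hf - φ = hc/λ - φ

Rearranging for φ:
φ = hc/λ - KE_max

Calculate photon energy:
E_photon = hc/λ = 7.3363 eV

Therefore:
φ = 7.3363 - 3.946 = 3.39 eV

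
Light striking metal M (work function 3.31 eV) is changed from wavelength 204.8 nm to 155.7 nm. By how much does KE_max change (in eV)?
1.9091 eV

Using Einstein's equation: KE_max = hc/λ - φ

For λ₁ = 204.8 nm:
KE₁ = hc/λ₁ - φ = 6.0539 - 3.31 = 2.7439 eV

For λ₂ = 155.7 nm:
KE₂ = hc/λ₂ - φ = 7.9630 - 3.31 = 4.6530 eV

Change in KE:
ΔKE = KE₂ - KE₁ = 4.6530 - 2.7439 = 1.9091 eV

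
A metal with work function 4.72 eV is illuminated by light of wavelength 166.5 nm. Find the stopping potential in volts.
2.7265 V

The stopping potential V_s satisfies: eV_s = KE_max

First, find KE_max using Einstein's equation:
E_photon = hc/λ = 7.4465 eV
KE_max = E_photon - φ = 7.4465 - 4.72 = 2.7265 eV

Since eV_s = KE_max:
V_s = KE_max/e = 2.7265 V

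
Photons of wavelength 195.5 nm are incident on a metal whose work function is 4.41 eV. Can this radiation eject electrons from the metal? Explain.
Yes

For photoemission, the photon energy must exceed the work function.

Photon energy: E = hc/λ = 6.3419 eV
Work function: φ = 4.41 eV

Since E_photon (6.3419 eV) > φ (4.41 eV), photoemission WILL occur.
The threshold wavelength is λ₀ = hc/φ = 281.1 nm.
Since 195.5 nm < 281.1 nm, the light has sufficient energy.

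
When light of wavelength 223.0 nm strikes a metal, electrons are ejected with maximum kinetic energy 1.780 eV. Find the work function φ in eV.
3.78 eV

From Einstein's photoelectric equation: KE_max = hf - φ = hc/λ - φ

Rearranging for φ:
φ = hc/λ - KE_max

Calculate photon energy:
E_photon = hc/λ = 5.5598 eV

Therefore:
φ = 5.5598 - 1.780 = 3.78 eV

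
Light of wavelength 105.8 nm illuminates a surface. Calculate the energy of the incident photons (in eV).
11.7187 eV

Using E = hf = hc/λ:

E = hc/λ = (6.626×10⁻³⁴ J·s)(3×10⁸ m/s) / (105.8×10⁻⁹ m)
E = 11.7187 eV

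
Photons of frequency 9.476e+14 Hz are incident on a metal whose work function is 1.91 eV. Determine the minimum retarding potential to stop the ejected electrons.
2.0090 V

The stopping potential V_s satisfies: eV_s = KE_max

First, find KE_max using Einstein's equation:
E_photon = hf = (6.626×10⁻³⁴ J·s)(9.476e+14 Hz) = 3.9190 eV
KE_max = E_photon - φ = 3.9190 - 1.91 = 2.0090 eV

Since eV_s = KE_max:
V_s = KE_max/e = 2.0090 V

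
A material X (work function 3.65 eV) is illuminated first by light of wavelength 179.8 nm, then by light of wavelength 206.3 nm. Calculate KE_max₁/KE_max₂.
1.3753

Using Einstein's equation: KE_max = hc/λ - φ

For λ₁ = 179.8 nm:
E₁ = hc/λ₁ = 6.8957 eV
KE₁ = E₁ - φ = 6.8957 - 3.65 = 3.2457 eV

For λ₂ = 206.3 nm:
E₂ = hc/λ₂ = 6.0099 eV
KE₂ = E₂ - φ = 6.0099 - 3.65 = 2.3599 eV

Ratio: KE₁/KE₂ = 3.2457/2.3599 = 1.3753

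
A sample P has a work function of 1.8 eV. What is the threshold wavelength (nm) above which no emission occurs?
688.80 nm

The threshold wavelength is when the photon energy equals the work function:
hc/λ₀ = φ

Solving for λ₀:
λ₀ = hc/φ = (6.626×10⁻³⁴ J·s)(3×10⁸ m/s) / (1.8 eV × 1.602×10⁻¹⁹ J/eV)
λ₀ = 688.80 nm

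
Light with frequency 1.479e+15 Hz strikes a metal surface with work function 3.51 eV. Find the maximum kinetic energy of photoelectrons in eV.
2.6067 eV

Using Einstein's photoelectric equation: KE_max = hf - φ

First, calculate the photon energy:
E_photon = hf = (6.626×10⁻³⁴ J·s)(1.479e+15 Hz)
E_photon = 6.1167 eV

Then, the maximum kinetic energy:
KE_max = E_photon - φ = 6.1167 eV - 3.51 eV = 2.6067 eV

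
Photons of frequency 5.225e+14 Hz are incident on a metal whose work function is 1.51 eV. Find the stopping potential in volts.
0.6509 V

The stopping potential V_s satisfies: eV_s = KE_max

First, find KE_max using Einstein's equation:
E_photon = hf = (6.626×10⁻³⁴ J·s)(5.225e+14 Hz) = 2.1609 eV
KE_max = E_photon - φ = 2.1609 - 1.51 = 0.6509 eV

Since eV_s = KE_max:
V_s = KE_max/e = 0.6509 V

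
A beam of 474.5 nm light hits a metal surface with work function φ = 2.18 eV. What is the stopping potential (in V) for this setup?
0.4329 V

The stopping potential V_s satisfies: eV_s = KE_max

First, find KE_max using Einstein's equation:
E_photon = hc/λ = 2.6129 eV
KE_max = E_photon - φ = 2.6129 - 2.18 = 0.4329 eV

Since eV_s = KE_max:
V_s = KE_max/e = 0.4329 V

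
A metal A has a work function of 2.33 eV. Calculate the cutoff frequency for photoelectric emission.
5.6339e+14 Hz

The threshold frequency is when the photon energy equals the work function:
hf₀ = φ

Solving for f₀:
f₀ = φ/h = (2.33 eV × 1.602×10⁻¹⁹ J/eV) / (6.626×10⁻³⁴ J·s)
f₀ = 5.6339e+14 Hz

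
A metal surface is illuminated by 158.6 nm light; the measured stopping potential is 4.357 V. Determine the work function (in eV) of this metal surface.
3.46 eV

The stopping potential gives the maximum kinetic energy: KE_max = eV_s = 4.357 eV

From Einstein's photoelectric equation: KE_max = hc/λ - φ
Rearranging: φ = hc/λ - KE_max

Calculate photon energy:
E_photon = hc/λ = (6.626×10⁻³⁴ J·s)(3×10⁸ m/s) / (158.6×10⁻⁹ m) = 7.8174 eV

Therefore:
φ = 7.8174 - 4.357 = 3.46 eV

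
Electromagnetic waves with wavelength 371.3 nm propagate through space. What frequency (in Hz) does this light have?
8.0741e+14 Hz

Using the wave equation: c = fλ

Solving for frequency:
f = c/λ = (3×10⁸ m/s) / (371.3×10⁻⁹ m)
f = 8.0741e+14 Hz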